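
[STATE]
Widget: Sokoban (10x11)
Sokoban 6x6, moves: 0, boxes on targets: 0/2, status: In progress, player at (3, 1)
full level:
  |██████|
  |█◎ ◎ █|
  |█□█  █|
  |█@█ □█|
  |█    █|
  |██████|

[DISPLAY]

██████    
█◎ ◎ █    
█□█  █    
█@█ □█    
█    █    
██████    
Moves: 0  
          
          
          
          


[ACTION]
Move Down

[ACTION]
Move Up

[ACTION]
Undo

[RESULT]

██████    
█◎ ◎ █    
█□█  █    
█ █ □█    
█@   █    
██████    
Moves: 1  
          
          
          
          


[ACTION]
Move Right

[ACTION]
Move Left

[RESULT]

██████    
█◎ ◎ █    
█□█  █    
█ █ □█    
█@   █    
██████    
Moves: 3  
          
          
          
          


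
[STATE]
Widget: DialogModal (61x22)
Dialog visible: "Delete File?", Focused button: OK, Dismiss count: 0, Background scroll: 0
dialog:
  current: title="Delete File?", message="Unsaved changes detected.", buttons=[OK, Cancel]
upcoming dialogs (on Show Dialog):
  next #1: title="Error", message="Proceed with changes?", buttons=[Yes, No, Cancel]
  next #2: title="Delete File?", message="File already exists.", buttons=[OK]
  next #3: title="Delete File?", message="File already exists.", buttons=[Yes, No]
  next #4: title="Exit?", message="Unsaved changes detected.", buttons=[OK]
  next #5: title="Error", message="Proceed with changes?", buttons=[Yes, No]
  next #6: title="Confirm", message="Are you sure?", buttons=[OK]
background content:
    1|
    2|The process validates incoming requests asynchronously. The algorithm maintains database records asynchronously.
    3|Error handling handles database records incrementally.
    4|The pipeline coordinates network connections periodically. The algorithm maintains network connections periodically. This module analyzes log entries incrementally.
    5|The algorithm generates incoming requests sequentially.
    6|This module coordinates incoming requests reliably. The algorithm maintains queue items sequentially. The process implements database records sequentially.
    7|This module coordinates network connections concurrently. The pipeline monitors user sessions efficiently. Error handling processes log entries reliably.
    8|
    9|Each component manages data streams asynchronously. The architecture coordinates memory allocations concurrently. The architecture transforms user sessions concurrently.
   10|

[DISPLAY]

                                                             
The process validates incoming requests asynchronously. The a
Error handling handles database records incrementally.       
The pipeline coordinates network connections periodically. Th
The algorithm generates incoming requests sequentially.      
This module coordinates incoming requests reliably. The algor
This module coordinates network connections concurrently. The
                                                             
Each component m┌───────────────────────────┐ously. The archi
                │        Delete File?       │                
                │ Unsaved changes detected. │                
                │       [OK]  Cancel        │                
                └───────────────────────────┘                
                                                             
                                                             
                                                             
                                                             
                                                             
                                                             
                                                             
                                                             
                                                             


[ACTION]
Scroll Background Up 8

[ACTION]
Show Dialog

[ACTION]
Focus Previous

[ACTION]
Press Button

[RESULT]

                                                             
The process validates incoming requests asynchronously. The a
Error handling handles database records incrementally.       
The pipeline coordinates network connections periodically. Th
The algorithm generates incoming requests sequentially.      
This module coordinates incoming requests reliably. The algor
This module coordinates network connections concurrently. The
                                                             
Each component manages data streams asynchronously. The archi
                                                             
                                                             
                                                             
                                                             
                                                             
                                                             
                                                             
                                                             
                                                             
                                                             
                                                             
                                                             
                                                             


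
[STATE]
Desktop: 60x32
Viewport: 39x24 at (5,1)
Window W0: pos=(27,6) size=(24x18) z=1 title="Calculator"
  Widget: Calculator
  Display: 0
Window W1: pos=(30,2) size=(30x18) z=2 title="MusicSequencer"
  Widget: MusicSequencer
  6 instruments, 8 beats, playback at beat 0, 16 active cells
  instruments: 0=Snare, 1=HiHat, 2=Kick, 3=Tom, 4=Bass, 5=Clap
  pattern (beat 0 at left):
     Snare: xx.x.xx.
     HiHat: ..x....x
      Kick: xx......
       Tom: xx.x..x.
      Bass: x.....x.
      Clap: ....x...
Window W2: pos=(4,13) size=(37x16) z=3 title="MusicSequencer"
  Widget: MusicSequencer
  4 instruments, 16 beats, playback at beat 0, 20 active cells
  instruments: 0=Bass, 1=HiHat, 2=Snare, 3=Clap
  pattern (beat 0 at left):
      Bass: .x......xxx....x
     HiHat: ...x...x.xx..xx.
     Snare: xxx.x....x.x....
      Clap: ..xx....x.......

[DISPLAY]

                                       
                         ┏━━━━━━━━━━━━━
                         ┃ MusicSequenc
                         ┠─────────────
                         ┃      ▼123456
                      ┏━━┃ Snare██·█·██
                      ┃ C┃ HiHat··█····
                      ┠──┃  Kick██·····
                      ┃  ┃   Tom██·█··█
                      ┃┌─┃  Bass█·····█
                      ┃│ ┃  Clap····█··
                      ┃├─┃             
━━━━━━━━━━━━━━━━━━━━━━━━━━━━━━━━━━━┓   
 MusicSequencer                    ┃   
───────────────────────────────────┨   
      ▼123456789012345             ┃   
  Bass·█······███····█             ┃   
 HiHat···█···█·██··██·             ┃   
 Snare███·█····█·█····             ┃━━━
  Clap··██····█·······             ┃───
                                   ┃   
                                   ┃   
                                   ┃━━━
                                   ┃   


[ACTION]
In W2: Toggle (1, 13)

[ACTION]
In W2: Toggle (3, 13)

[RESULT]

                                       
                         ┏━━━━━━━━━━━━━
                         ┃ MusicSequenc
                         ┠─────────────
                         ┃      ▼123456
                      ┏━━┃ Snare██·█·██
                      ┃ C┃ HiHat··█····
                      ┠──┃  Kick██·····
                      ┃  ┃   Tom██·█··█
                      ┃┌─┃  Bass█·····█
                      ┃│ ┃  Clap····█··
                      ┃├─┃             
━━━━━━━━━━━━━━━━━━━━━━━━━━━━━━━━━━━┓   
 MusicSequencer                    ┃   
───────────────────────────────────┨   
      ▼123456789012345             ┃   
  Bass·█······███····█             ┃   
 HiHat···█···█·██···█·             ┃   
 Snare███·█····█·█····             ┃━━━
  Clap··██····█····█··             ┃───
                                   ┃   
                                   ┃   
                                   ┃━━━
                                   ┃   


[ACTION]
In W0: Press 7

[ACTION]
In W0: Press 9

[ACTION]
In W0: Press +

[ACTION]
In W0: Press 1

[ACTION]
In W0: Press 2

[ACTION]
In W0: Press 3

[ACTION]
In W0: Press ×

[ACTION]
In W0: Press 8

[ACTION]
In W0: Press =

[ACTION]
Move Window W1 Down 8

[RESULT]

                                       
                                       
                                       
                                       
                                       
                      ┏━━━━━━━━━━━━━━━━
                      ┃ Calculator     
                      ┠────────────────
                      ┃                
                      ┃┌─┏━━━━━━━━━━━━━
                      ┃│ ┃ MusicSequenc
                      ┃├─┠─────────────
━━━━━━━━━━━━━━━━━━━━━━━━━━━━━━━━━━━┓456
 MusicSequencer                    ┃·██
───────────────────────────────────┨···
      ▼123456789012345             ┃···
  Bass·█······███····█             ┃··█
 HiHat···█···█·██···█·             ┃··█
 Snare███·█····█·█····             ┃█··
  Clap··██····█····█··             ┃   
                                   ┃   
                                   ┃   
                                   ┃   
                                   ┃   


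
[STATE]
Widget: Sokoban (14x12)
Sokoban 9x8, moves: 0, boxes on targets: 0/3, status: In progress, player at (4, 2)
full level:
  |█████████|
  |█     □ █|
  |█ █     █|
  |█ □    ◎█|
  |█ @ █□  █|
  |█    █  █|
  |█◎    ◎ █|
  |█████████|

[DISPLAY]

█████████     
█     □ █     
█ █     █     
█ □    ◎█     
█ @ █□  █     
█    █  █     
█◎    ◎ █     
█████████     
Moves: 0  0/3 
              
              
              


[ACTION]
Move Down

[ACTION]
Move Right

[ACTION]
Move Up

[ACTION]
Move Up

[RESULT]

█████████     
█     □ █     
█ █     █     
█ □@   ◎█     
█   █□  █     
█    █  █     
█◎    ◎ █     
█████████     
Moves: 4  0/3 
              
              
              


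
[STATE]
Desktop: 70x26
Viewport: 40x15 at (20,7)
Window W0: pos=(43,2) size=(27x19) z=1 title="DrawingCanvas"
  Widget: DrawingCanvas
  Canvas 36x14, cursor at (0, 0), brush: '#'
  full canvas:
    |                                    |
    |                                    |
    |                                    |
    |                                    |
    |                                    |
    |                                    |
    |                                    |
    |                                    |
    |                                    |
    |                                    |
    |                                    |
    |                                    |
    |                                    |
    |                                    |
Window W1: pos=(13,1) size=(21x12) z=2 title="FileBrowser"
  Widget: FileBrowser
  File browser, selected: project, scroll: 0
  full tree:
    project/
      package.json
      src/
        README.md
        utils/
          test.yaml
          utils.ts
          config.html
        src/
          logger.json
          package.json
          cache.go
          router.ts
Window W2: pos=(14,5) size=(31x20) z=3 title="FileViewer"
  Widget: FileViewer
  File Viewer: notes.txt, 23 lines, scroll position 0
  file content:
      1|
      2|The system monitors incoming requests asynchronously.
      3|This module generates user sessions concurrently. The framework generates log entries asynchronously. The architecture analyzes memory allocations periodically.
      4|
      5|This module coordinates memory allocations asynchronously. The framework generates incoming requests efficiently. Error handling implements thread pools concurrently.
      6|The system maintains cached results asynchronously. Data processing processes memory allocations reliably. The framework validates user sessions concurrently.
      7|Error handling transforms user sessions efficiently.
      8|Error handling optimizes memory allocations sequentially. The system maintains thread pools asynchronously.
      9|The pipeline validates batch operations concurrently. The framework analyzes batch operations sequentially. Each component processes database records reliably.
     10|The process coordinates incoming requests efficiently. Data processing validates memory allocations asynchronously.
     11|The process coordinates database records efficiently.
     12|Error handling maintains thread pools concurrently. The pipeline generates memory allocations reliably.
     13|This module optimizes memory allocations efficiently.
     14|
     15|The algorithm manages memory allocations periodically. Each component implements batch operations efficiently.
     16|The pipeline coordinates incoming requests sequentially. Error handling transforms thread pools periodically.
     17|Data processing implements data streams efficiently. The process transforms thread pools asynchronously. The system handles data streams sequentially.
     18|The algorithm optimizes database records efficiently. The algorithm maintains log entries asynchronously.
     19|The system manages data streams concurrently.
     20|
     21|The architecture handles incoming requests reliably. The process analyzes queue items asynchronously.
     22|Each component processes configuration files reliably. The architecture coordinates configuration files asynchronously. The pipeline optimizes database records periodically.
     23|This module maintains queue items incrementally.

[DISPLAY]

────────────────────────┨               
                       ▲┃               
ystem monitors incoming█┃               
module generates user s░┃               
                       ░┃               
module coordinates memo░┃               
ystem maintains cached ░┃               
 handling transforms us░┃               
 handling optimizes mem░┃               
ipeline validates batch░┃               
rocess coordinates inco░┃               
rocess coordinates data░┃               
 handling maintains thr░┃               
module optimizes memory░┃━━━━━━━━━━━━━━━
                       ░┃               


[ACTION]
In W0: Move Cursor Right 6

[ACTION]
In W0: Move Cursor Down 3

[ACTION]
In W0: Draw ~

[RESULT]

────────────────────────┨               
                       ▲┃     ~         
ystem monitors incoming█┃               
module generates user s░┃               
                       ░┃               
module coordinates memo░┃               
ystem maintains cached ░┃               
 handling transforms us░┃               
 handling optimizes mem░┃               
ipeline validates batch░┃               
rocess coordinates inco░┃               
rocess coordinates data░┃               
 handling maintains thr░┃               
module optimizes memory░┃━━━━━━━━━━━━━━━
                       ░┃               


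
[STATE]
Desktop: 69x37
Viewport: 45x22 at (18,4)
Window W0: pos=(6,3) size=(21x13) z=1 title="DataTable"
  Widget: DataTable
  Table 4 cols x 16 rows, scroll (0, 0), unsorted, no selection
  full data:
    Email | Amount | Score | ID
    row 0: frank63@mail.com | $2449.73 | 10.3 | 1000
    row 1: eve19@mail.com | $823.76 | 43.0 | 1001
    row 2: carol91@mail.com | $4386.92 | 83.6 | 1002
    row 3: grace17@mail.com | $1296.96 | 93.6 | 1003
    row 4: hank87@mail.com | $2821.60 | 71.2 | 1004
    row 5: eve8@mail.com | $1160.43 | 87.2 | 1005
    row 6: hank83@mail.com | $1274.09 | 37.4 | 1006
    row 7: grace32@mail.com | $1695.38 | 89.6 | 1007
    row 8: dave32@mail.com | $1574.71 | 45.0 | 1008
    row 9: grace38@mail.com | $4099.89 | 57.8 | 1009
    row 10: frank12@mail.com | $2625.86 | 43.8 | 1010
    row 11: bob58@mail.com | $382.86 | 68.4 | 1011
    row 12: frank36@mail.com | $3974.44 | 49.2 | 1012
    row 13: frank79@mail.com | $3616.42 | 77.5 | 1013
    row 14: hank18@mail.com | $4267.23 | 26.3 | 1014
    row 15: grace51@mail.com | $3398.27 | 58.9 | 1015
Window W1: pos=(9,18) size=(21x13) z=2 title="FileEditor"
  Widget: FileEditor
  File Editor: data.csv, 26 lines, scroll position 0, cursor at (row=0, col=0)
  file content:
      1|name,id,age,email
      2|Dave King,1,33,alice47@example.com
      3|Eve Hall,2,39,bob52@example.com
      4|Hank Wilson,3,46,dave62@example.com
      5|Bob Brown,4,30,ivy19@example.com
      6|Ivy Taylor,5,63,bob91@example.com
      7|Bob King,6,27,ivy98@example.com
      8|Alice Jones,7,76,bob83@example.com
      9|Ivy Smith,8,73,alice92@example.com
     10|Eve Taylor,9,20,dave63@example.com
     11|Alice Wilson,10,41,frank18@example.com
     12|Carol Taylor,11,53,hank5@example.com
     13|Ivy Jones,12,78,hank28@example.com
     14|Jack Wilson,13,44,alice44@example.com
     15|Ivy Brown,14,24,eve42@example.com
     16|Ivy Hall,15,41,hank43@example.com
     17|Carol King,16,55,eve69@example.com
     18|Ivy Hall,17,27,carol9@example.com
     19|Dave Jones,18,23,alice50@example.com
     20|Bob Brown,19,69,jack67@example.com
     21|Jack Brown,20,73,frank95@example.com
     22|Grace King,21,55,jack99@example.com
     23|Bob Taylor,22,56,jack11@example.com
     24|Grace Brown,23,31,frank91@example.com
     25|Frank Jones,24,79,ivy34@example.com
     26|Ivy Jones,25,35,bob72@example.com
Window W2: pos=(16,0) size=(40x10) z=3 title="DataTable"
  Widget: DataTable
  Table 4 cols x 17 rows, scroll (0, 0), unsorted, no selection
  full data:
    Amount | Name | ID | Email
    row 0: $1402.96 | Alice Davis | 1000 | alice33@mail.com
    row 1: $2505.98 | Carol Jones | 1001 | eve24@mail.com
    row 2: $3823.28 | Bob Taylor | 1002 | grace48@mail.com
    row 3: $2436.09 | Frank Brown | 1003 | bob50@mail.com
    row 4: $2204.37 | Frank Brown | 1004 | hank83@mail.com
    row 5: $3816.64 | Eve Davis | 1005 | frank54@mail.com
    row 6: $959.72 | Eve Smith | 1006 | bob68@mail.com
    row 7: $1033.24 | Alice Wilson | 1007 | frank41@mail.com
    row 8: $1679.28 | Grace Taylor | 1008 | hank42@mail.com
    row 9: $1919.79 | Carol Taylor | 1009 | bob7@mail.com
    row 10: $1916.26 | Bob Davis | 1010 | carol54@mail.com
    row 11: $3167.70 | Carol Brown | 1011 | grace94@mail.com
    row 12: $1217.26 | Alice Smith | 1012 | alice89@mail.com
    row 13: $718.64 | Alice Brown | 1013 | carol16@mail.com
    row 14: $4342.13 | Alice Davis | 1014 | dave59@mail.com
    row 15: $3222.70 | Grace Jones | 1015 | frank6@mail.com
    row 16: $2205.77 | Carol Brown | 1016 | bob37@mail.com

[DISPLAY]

───────┼────────────┼────┼───────────┃       
1402.96│Alice Davis │1000│alice33@mai┃       
2505.98│Carol Jones │1001│eve24@mail.┃       
3823.28│Bob Taylor  │1002│grace48@mai┃       
2436.09│Frank Brown │1003│bob50@mail.┃       
━━━━━━━━━━━━━━━━━━━━━━━━━━━━━━━━━━━━━┛       
l.com│$4┃                                    
l.com│$1┃                                    
.com │$2┃                                    
om   │$1┃                                    
.com │$1┃                                    
━━━━━━━━┛                                    
                                             
                                             
━━━━━━━━━━━┓                                 
tor        ┃                                 
───────────┨                                 
age,email ▲┃                                 
g,1,33,ali█┃                                 
,2,39,bob5░┃                                 
son,3,46,d░┃                                 
n,4,30,ivy░┃                                 


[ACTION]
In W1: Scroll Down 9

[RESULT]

───────┼────────────┼────┼───────────┃       
1402.96│Alice Davis │1000│alice33@mai┃       
2505.98│Carol Jones │1001│eve24@mail.┃       
3823.28│Bob Taylor  │1002│grace48@mai┃       
2436.09│Frank Brown │1003│bob50@mail.┃       
━━━━━━━━━━━━━━━━━━━━━━━━━━━━━━━━━━━━━┛       
l.com│$4┃                                    
l.com│$1┃                                    
.com │$2┃                                    
om   │$1┃                                    
.com │$1┃                                    
━━━━━━━━┛                                    
                                             
                                             
━━━━━━━━━━━┓                                 
tor        ┃                                 
───────────┨                                 
or,9,20,da▲┃                                 
lson,10,41░┃                                 
ylor,11,53░┃                                 
s,12,78,ha░┃                                 
son,13,44,█┃                                 


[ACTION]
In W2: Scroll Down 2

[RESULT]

───────┼────────────┼────┼───────────┃       
3823.28│Bob Taylor  │1002│grace48@mai┃       
2436.09│Frank Brown │1003│bob50@mail.┃       
2204.37│Frank Brown │1004│hank83@mail┃       
3816.64│Eve Davis   │1005│frank54@mai┃       
━━━━━━━━━━━━━━━━━━━━━━━━━━━━━━━━━━━━━┛       
l.com│$4┃                                    
l.com│$1┃                                    
.com │$2┃                                    
om   │$1┃                                    
.com │$1┃                                    
━━━━━━━━┛                                    
                                             
                                             
━━━━━━━━━━━┓                                 
tor        ┃                                 
───────────┨                                 
or,9,20,da▲┃                                 
lson,10,41░┃                                 
ylor,11,53░┃                                 
s,12,78,ha░┃                                 
son,13,44,█┃                                 


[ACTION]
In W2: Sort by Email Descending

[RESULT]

───────┼────────────┼────┼───────────┃       
3167.70│Carol Brown │1011│grace94@mai┃       
3823.28│Bob Taylor  │1002│grace48@mai┃       
3222.70│Grace Jones │1015│frank6@mail┃       
3816.64│Eve Davis   │1005│frank54@mai┃       
━━━━━━━━━━━━━━━━━━━━━━━━━━━━━━━━━━━━━┛       
l.com│$4┃                                    
l.com│$1┃                                    
.com │$2┃                                    
om   │$1┃                                    
.com │$1┃                                    
━━━━━━━━┛                                    
                                             
                                             
━━━━━━━━━━━┓                                 
tor        ┃                                 
───────────┨                                 
or,9,20,da▲┃                                 
lson,10,41░┃                                 
ylor,11,53░┃                                 
s,12,78,ha░┃                                 
son,13,44,█┃                                 


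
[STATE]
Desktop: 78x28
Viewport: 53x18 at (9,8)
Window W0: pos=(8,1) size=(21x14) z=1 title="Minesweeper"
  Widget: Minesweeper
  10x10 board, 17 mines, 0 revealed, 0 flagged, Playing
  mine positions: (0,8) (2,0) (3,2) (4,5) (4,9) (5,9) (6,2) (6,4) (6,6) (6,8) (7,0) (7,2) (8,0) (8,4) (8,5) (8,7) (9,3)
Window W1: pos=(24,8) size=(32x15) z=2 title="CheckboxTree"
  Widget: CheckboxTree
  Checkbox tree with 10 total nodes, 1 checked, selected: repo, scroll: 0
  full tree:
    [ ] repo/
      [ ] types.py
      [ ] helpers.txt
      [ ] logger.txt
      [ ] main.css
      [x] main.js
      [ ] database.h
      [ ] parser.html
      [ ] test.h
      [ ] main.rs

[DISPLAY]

■■■■■■■■■■     ┏━━━━━━━━━━━━━━━━━━━━━━━━━━━━━━┓      
■■■■■■■■■■     ┃ CheckboxTree                 ┃      
■■■■■■■■■■     ┠──────────────────────────────┨      
■■■■■■■■■■     ┃>[-] repo/                    ┃      
■■■■■■■■■■     ┃   [ ] types.py               ┃      
■■■■■■■■■■     ┃   [ ] helpers.txt            ┃      
━━━━━━━━━━━━━━━┃   [ ] logger.txt             ┃      
               ┃   [ ] main.css               ┃      
               ┃   [x] main.js                ┃      
               ┃   [ ] database.h             ┃      
               ┃   [ ] parser.html            ┃      
               ┃   [ ] test.h                 ┃      
               ┃   [ ] main.rs                ┃      
               ┃                              ┃      
               ┗━━━━━━━━━━━━━━━━━━━━━━━━━━━━━━┛      
                                                     
                                                     
                                                     


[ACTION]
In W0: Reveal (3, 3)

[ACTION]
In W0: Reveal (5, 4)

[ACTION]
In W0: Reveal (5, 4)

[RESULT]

■■■■■■■■■■     ┏━━━━━━━━━━━━━━━━━━━━━━━━━━━━━━┓      
■■■■2■■■■■     ┃ CheckboxTree                 ┃      
■■■■■■■■■■     ┠──────────────────────────────┨      
■■■■■■■■■■     ┃>[-] repo/                    ┃      
■■■■■■■■■■     ┃   [ ] types.py               ┃      
■■■■■■■■■■     ┃   [ ] helpers.txt            ┃      
━━━━━━━━━━━━━━━┃   [ ] logger.txt             ┃      
               ┃   [ ] main.css               ┃      
               ┃   [x] main.js                ┃      
               ┃   [ ] database.h             ┃      
               ┃   [ ] parser.html            ┃      
               ┃   [ ] test.h                 ┃      
               ┃   [ ] main.rs                ┃      
               ┃                              ┃      
               ┗━━━━━━━━━━━━━━━━━━━━━━━━━━━━━━┛      
                                                     
                                                     
                                                     


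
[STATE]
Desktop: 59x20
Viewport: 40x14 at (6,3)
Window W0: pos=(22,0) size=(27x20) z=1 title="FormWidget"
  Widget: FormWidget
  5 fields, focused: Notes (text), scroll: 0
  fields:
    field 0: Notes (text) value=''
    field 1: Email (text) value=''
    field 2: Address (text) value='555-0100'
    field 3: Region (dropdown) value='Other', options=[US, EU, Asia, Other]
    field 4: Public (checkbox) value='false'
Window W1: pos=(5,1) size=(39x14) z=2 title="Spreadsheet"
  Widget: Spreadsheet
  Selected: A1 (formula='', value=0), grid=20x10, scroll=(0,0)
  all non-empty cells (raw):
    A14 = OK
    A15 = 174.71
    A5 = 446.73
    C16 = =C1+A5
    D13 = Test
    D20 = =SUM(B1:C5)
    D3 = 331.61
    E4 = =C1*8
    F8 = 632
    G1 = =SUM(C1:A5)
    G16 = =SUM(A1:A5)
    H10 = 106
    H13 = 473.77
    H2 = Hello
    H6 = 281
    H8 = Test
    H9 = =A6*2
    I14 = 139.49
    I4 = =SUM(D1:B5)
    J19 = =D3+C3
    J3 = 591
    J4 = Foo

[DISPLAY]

─────────────────────────────────────┨  
A1:                                  ┃  
       A       B       C       D     ┃00
-------------------------------------┃  
  1      [0]       0       0       0 ┃  
  2        0       0       0       0 ┃  
  3        0       0       0  331.61 ┃  
  4        0       0       0       0 ┃  
  5   446.73       0       0       0 ┃  
  6        0       0       0       0 ┃  
  7        0       0       0       0 ┃  
━━━━━━━━━━━━━━━━━━━━━━━━━━━━━━━━━━━━━┛  
                ┃                       
                ┃                       


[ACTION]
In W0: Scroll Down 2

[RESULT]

─────────────────────────────────────┨00
A1:                                  ┃  
       A       B       C       D     ┃  
-------------------------------------┃  
  1      [0]       0       0       0 ┃  
  2        0       0       0       0 ┃  
  3        0       0       0  331.61 ┃  
  4        0       0       0       0 ┃  
  5   446.73       0       0       0 ┃  
  6        0       0       0       0 ┃  
  7        0       0       0       0 ┃  
━━━━━━━━━━━━━━━━━━━━━━━━━━━━━━━━━━━━━┛  
                ┃                       
                ┃                       


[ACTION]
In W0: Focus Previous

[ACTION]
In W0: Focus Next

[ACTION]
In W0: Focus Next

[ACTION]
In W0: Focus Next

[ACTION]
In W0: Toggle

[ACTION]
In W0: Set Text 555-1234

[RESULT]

─────────────────────────────────────┨34
A1:                                  ┃  
       A       B       C       D     ┃  
-------------------------------------┃  
  1      [0]       0       0       0 ┃  
  2        0       0       0       0 ┃  
  3        0       0       0  331.61 ┃  
  4        0       0       0       0 ┃  
  5   446.73       0       0       0 ┃  
  6        0       0       0       0 ┃  
  7        0       0       0       0 ┃  
━━━━━━━━━━━━━━━━━━━━━━━━━━━━━━━━━━━━━┛  
                ┃                       
                ┃                       


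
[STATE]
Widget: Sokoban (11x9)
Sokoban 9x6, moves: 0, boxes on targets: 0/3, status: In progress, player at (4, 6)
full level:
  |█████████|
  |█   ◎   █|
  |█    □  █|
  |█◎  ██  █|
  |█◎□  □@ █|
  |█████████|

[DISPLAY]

█████████  
█   ◎   █  
█    □  █  
█◎  ██  █  
█◎□  □@ █  
█████████  
Moves: 0  0
           
           


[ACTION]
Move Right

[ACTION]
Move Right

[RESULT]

█████████  
█   ◎   █  
█    □  █  
█◎  ██  █  
█◎□  □ @█  
█████████  
Moves: 1  0
           
           


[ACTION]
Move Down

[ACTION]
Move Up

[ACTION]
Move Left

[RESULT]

█████████  
█   ◎   █  
█    □  █  
█◎  ██@ █  
█◎□  □  █  
█████████  
Moves: 3  0
           
           


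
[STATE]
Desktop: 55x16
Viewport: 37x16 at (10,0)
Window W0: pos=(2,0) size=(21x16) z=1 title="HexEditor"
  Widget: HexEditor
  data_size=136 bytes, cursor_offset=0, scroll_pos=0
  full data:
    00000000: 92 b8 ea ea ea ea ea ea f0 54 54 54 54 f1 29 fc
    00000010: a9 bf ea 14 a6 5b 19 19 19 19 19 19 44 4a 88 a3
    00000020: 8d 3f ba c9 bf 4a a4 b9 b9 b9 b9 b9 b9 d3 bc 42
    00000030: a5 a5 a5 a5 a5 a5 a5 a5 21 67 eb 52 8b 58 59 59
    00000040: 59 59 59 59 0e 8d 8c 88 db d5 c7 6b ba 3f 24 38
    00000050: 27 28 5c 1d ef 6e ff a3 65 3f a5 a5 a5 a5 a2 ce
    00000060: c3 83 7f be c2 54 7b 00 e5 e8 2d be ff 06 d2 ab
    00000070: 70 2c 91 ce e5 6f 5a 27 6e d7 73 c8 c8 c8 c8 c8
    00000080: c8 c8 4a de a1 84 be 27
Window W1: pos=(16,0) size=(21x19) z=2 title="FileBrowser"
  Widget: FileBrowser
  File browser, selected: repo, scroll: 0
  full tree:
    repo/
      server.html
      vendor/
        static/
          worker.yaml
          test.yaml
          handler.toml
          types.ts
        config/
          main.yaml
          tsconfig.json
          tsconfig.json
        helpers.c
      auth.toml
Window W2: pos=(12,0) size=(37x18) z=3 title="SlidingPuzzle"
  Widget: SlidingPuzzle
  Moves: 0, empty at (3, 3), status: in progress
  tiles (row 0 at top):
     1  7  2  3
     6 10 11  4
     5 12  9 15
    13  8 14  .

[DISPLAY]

━━┏━━━━━━━━━━━━━━━━━━━━━━━━━━━━━━━━━━
to┃ SlidingPuzzle                    
──┠──────────────────────────────────
0 ┃┌────┬────┬────┬────┐             
0 ┃│  1 │  7 │  2 │  3 │             
0 ┃├────┼────┼────┼────┤             
0 ┃│  6 │ 10 │ 11 │  4 │             
0 ┃├────┼────┼────┼────┤             
0 ┃│  5 │ 12 │  9 │ 15 │             
0 ┃├────┼────┼────┼────┤             
0 ┃│ 13 │  8 │ 14 │    │             
0 ┃└────┴────┴────┴────┘             
  ┃Moves: 0                          
  ┃                                  
  ┃                                  
━━┃                                  


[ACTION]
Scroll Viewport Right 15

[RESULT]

━━━━━━━━━━━━━━━━━━━━━━━━━━━━━━┓      
ingPuzzle                     ┃      
──────────────────────────────┨      
┬────┬────┬────┐              ┃      
│  7 │  2 │  3 │              ┃      
┼────┼────┼────┤              ┃      
│ 10 │ 11 │  4 │              ┃      
┼────┼────┼────┤              ┃      
│ 12 │  9 │ 15 │              ┃      
┼────┼────┼────┤              ┃      
│  8 │ 14 │    │              ┃      
┴────┴────┴────┘              ┃      
: 0                           ┃      
                              ┃      
                              ┃      
                              ┃      


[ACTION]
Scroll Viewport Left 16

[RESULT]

┏━━━━━━━━━┏━━━━━━━━━━━━━━━━━━━━━━━━━━
┃ HexEdito┃ SlidingPuzzle            
┠─────────┠──────────────────────────
┃00000000 ┃┌────┬────┬────┬────┐     
┃00000010 ┃│  1 │  7 │  2 │  3 │     
┃00000020 ┃├────┼────┼────┼────┤     
┃00000030 ┃│  6 │ 10 │ 11 │  4 │     
┃00000040 ┃├────┼────┼────┼────┤     
┃00000050 ┃│  5 │ 12 │  9 │ 15 │     
┃00000060 ┃├────┼────┼────┼────┤     
┃00000070 ┃│ 13 │  8 │ 14 │    │     
┃00000080 ┃└────┴────┴────┴────┘     
┃         ┃Moves: 0                  
┃         ┃                          
┃         ┃                          
┗━━━━━━━━━┃                          


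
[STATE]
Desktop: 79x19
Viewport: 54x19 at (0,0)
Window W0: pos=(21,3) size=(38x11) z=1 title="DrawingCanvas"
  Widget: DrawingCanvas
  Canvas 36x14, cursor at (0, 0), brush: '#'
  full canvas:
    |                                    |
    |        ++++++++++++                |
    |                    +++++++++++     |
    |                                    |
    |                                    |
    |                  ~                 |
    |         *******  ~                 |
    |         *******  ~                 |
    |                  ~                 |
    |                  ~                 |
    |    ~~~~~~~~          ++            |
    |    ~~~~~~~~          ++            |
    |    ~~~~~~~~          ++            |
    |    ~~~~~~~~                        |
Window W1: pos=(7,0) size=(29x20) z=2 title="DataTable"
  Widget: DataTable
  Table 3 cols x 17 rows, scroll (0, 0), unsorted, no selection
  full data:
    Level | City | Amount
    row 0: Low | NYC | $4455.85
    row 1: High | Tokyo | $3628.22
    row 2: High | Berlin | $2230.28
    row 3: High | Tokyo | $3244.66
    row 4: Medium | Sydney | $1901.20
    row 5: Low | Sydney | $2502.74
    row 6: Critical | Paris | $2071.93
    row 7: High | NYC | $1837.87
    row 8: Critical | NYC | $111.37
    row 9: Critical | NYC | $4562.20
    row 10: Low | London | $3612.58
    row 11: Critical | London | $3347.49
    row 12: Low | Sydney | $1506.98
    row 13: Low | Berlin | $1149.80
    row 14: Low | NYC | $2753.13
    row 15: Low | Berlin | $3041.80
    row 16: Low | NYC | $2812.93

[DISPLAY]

       ┏━━━━━━━━━━━━━━━━━━━━━━━━━━━┓                  
       ┃ DataTable                 ┃                  
       ┠───────────────────────────┨                  
       ┃Level   │City  │Amount     ┃━━━━━━━━━━━━━━━━━━
       ┃────────┼──────┼────────   ┃                  
       ┃Low     │NYC   │$4455.85   ┃──────────────────
       ┃High    │Tokyo │$3628.22   ┃                  
       ┃High    │Berlin│$2230.28   ┃++++++            
       ┃High    │Tokyo │$3244.66   ┃      +++++++++++ 
       ┃Medium  │Sydney│$1901.20   ┃                  
       ┃Low     │Sydney│$2502.74   ┃                  
       ┃Critical│Paris │$2071.93   ┃    ~             
       ┃High    │NYC   │$1837.87   ┃**  ~             
       ┃Critical│NYC   │$111.37    ┃━━━━━━━━━━━━━━━━━━
       ┃Critical│NYC   │$4562.20   ┃                  
       ┃Low     │London│$3612.58   ┃                  
       ┃Critical│London│$3347.49   ┃                  
       ┃Low     │Sydney│$1506.98   ┃                  
       ┃Low     │Berlin│$1149.80   ┃                  


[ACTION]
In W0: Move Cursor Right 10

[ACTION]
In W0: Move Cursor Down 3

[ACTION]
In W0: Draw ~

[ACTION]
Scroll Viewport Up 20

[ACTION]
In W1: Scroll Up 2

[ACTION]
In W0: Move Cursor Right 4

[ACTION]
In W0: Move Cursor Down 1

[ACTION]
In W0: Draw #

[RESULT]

       ┏━━━━━━━━━━━━━━━━━━━━━━━━━━━┓                  
       ┃ DataTable                 ┃                  
       ┠───────────────────────────┨                  
       ┃Level   │City  │Amount     ┃━━━━━━━━━━━━━━━━━━
       ┃────────┼──────┼────────   ┃                  
       ┃Low     │NYC   │$4455.85   ┃──────────────────
       ┃High    │Tokyo │$3628.22   ┃                  
       ┃High    │Berlin│$2230.28   ┃++++++            
       ┃High    │Tokyo │$3244.66   ┃      +++++++++++ 
       ┃Medium  │Sydney│$1901.20   ┃                  
       ┃Low     │Sydney│$2502.74   ┃#                 
       ┃Critical│Paris │$2071.93   ┃    ~             
       ┃High    │NYC   │$1837.87   ┃**  ~             
       ┃Critical│NYC   │$111.37    ┃━━━━━━━━━━━━━━━━━━
       ┃Critical│NYC   │$4562.20   ┃                  
       ┃Low     │London│$3612.58   ┃                  
       ┃Critical│London│$3347.49   ┃                  
       ┃Low     │Sydney│$1506.98   ┃                  
       ┃Low     │Berlin│$1149.80   ┃                  
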